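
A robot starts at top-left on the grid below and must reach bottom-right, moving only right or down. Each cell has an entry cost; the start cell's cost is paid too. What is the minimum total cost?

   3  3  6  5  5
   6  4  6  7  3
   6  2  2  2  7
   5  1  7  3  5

24

Path [0,0] [0,1] [1,1] [2,1] [2,2] [2,3] [3,3] [3,4]: 3 + 3 + 4 + 2 + 2 + 2 + 3 + 5 = 24.
(Top row then right column would cost 37.)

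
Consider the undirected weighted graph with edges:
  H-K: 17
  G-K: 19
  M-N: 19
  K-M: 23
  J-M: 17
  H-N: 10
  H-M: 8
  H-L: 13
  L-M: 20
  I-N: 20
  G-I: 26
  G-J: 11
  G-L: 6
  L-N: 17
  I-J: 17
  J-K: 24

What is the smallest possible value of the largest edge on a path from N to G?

Comparing a few candidate routes:
N-H-M-J-G: max(10, 8, 17, 11) = 17
N-L-H-M-J-G: max(17, 13, 8, 17, 11) = 17
N-H-L-G: max(10, 13, 6) = 13
N-L-G: max(17, 6) = 17
Smallest bottleneck: 13.

13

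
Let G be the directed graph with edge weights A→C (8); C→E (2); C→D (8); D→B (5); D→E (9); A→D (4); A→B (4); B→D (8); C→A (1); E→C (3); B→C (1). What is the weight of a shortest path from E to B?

8

Paths from E to B:
E→C→A→D→B: 3 + 1 + 4 + 5 = 13
E→C→A→B: 3 + 1 + 4 = 8
E→C→D→B: 3 + 8 + 5 = 16
Shortest: 8.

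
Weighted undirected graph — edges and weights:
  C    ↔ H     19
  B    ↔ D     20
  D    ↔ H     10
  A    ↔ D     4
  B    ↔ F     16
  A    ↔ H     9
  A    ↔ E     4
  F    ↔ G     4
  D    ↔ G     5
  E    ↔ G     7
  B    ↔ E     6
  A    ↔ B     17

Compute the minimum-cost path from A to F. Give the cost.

A few of the A→F routes:
A→D→G→F: 4 + 5 + 4 = 13
A→E→B→F: 4 + 6 + 16 = 26
A→E→G→F: 4 + 7 + 4 = 15
Shortest: 13.

13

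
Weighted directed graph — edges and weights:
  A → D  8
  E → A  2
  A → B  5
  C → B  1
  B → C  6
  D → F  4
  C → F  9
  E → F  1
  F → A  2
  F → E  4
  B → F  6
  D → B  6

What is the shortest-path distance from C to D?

17

Paths from C to D:
C→B→F→E→A→D: 1 + 6 + 4 + 2 + 8 = 21
C→B→F→A→D: 1 + 6 + 2 + 8 = 17
C→F→A→D: 9 + 2 + 8 = 19
C→F→E→A→D: 9 + 4 + 2 + 8 = 23
Best route has total 17.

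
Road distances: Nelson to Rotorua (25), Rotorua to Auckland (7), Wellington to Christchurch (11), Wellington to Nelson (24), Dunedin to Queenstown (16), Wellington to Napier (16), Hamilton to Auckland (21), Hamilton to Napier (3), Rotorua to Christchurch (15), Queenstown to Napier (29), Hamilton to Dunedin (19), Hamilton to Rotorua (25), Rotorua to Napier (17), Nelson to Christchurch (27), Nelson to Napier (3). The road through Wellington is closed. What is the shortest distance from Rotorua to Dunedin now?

Some routes from Rotorua to Dunedin avoiding Wellington:
Rotorua→Auckland→Hamilton→Dunedin: 7 + 21 + 19 = 47
Rotorua→Napier→Hamilton→Dunedin: 17 + 3 + 19 = 39
Rotorua→Hamilton→Dunedin: 25 + 19 = 44
Shortest: 39.

39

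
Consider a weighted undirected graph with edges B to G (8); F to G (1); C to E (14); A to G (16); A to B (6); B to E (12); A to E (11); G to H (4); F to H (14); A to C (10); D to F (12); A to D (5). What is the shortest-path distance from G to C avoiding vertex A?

Candidate routes:
G→B→E→C: 8 + 12 + 14 = 34
The minimum is 34.

34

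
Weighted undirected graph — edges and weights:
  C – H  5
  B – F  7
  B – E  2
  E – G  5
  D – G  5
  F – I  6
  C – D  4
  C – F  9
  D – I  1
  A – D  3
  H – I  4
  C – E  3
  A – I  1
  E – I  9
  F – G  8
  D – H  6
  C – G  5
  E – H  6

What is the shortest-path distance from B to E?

2

Checking several routes:
B - E: 2
B - F - C - E: 7 + 9 + 3 = 19
B - F - G - E: 7 + 8 + 5 = 20
Best route has total 2.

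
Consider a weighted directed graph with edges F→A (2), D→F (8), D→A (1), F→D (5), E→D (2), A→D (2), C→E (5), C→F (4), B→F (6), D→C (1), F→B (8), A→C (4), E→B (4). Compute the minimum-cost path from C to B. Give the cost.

Paths from C to B:
C -> E -> D -> F -> B: 5 + 2 + 8 + 8 = 23
C -> F -> B: 4 + 8 = 12
C -> E -> B: 5 + 4 = 9
The minimum is 9.

9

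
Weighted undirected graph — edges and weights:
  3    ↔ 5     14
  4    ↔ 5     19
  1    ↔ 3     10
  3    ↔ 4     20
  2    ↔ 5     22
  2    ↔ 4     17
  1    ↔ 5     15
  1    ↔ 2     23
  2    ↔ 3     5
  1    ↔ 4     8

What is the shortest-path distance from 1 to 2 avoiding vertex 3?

Some routes from 1 to 2 avoiding 3:
1 - 4 - 2: 8 + 17 = 25
1 - 5 - 2: 15 + 22 = 37
1 - 2: 23
The minimum is 23.

23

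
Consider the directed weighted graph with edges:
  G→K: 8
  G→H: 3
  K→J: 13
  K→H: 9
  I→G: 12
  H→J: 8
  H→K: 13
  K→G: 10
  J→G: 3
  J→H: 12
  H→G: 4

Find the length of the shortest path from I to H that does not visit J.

Routes from I to H avoiding J:
I → G → K → H: 12 + 8 + 9 = 29
I → G → H: 12 + 3 = 15
Shortest: 15.

15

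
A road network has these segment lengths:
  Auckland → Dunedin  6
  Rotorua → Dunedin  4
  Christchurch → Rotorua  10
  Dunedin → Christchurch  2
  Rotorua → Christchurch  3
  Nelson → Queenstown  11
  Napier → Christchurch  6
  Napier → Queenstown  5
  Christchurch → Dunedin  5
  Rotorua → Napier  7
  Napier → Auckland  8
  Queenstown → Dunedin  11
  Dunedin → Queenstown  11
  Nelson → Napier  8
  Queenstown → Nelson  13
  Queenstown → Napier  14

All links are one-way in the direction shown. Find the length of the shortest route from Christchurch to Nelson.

29

Paths from Christchurch to Nelson:
Christchurch→Dunedin→Queenstown→Nelson: 5 + 11 + 13 = 29
Christchurch→Rotorua→Napier→Queenstown→Nelson: 10 + 7 + 5 + 13 = 35
Christchurch→Rotorua→Dunedin→Queenstown→Nelson: 10 + 4 + 11 + 13 = 38
Christchurch→Rotorua→Napier→Auckland→Dunedin→Queenstown→Nelson: 10 + 7 + 8 + 6 + 11 + 13 = 55
The minimum is 29.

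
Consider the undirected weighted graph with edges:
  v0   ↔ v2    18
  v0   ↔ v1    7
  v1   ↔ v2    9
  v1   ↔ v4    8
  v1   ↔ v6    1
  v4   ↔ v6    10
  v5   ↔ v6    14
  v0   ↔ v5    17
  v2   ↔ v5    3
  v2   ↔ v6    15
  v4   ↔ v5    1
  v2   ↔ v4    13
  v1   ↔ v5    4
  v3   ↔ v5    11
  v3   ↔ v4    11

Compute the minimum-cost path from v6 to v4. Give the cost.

Some routes from v6 to v4:
v6 - v1 - v4: 1 + 8 = 9
v6 - v1 - v5 - v4: 1 + 4 + 1 = 6
v6 - v5 - v4: 14 + 1 = 15
v6 - v1 - v2 - v5 - v4: 1 + 9 + 3 + 1 = 14
v6 - v4: 10
Shortest: 6.

6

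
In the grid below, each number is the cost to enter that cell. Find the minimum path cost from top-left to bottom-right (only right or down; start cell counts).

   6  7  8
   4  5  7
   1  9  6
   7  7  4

Cheapest: r0c0 → r1c0 → r2c0 → r3c0 → r3c1 → r3c2
  6 + 4 + 1 + 7 + 7 + 4 = 29

29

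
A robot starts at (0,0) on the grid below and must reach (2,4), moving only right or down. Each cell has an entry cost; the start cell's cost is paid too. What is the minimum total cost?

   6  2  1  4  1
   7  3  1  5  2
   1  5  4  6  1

17

Path r0c0 → r0c1 → r0c2 → r0c3 → r0c4 → r1c4 → r2c4: 6 + 2 + 1 + 4 + 1 + 2 + 1 = 17.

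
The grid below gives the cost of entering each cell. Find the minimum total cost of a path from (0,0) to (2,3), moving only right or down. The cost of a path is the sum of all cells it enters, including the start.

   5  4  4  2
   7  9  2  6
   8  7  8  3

Take (0,0) (0,1) (0,2) (0,3) (1,3) (2,3) for a total of 5 + 4 + 4 + 2 + 6 + 3 = 24.

24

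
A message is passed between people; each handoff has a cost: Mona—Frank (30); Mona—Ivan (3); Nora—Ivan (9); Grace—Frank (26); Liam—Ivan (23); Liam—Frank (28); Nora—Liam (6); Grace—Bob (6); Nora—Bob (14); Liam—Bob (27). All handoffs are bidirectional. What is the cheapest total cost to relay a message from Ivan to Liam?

15

A few of the Ivan→Liam routes:
Ivan - Nora - Bob - Liam: 9 + 14 + 27 = 50
Ivan - Nora - Liam: 9 + 6 = 15
Ivan - Liam: 23
Best route has total 15.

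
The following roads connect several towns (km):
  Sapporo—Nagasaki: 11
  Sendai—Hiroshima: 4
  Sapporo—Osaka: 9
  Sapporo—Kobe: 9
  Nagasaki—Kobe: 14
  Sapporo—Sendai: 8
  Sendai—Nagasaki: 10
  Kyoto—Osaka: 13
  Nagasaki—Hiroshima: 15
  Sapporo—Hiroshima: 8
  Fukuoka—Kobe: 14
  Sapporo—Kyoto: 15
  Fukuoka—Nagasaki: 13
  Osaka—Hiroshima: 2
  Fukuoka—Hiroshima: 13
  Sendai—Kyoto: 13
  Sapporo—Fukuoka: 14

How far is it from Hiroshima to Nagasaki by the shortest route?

14

Some routes from Hiroshima to Nagasaki:
Hiroshima → Sendai → Sapporo → Nagasaki: 4 + 8 + 11 = 23
Hiroshima → Sapporo → Nagasaki: 8 + 11 = 19
Hiroshima → Osaka → Sapporo → Nagasaki: 2 + 9 + 11 = 22
Hiroshima → Nagasaki: 15
Hiroshima → Sendai → Nagasaki: 4 + 10 = 14
Hiroshima → Fukuoka → Nagasaki: 13 + 13 = 26
Best route has total 14 km.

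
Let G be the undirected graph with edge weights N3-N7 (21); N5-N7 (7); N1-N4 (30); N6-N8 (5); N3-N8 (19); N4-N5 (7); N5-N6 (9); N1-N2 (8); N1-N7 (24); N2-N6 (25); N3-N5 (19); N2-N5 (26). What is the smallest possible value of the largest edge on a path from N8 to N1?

24

Some routes from N8 to N1:
N8 → N3 → N7 → N1: max(19, 21, 24) = 24
N8 → N6 → N5 → N3 → N7 → N1: max(5, 9, 19, 21, 24) = 24
N8 → N3 → N5 → N7 → N1: max(19, 19, 7, 24) = 24
N8 → N6 → N5 → N7 → N1: max(5, 9, 7, 24) = 24
Best route has worst link 24.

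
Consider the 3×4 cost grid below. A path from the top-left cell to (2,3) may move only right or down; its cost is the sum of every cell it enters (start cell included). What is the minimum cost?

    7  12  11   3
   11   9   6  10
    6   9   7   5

Take r0c0→r1c0→r1c1→r1c2→r2c2→r2c3 for a total of 7 + 11 + 9 + 6 + 7 + 5 = 45.
(Top row then right column would cost 48.)

45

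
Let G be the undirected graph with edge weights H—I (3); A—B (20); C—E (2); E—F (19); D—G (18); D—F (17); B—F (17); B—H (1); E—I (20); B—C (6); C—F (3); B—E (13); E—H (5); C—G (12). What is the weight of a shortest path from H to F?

A few of the H→F routes:
H -> B -> F: 1 + 17 = 18
H -> B -> C -> F: 1 + 6 + 3 = 10
H -> E -> C -> F: 5 + 2 + 3 = 10
H -> B -> E -> C -> F: 1 + 13 + 2 + 3 = 19
The minimum is 10.

10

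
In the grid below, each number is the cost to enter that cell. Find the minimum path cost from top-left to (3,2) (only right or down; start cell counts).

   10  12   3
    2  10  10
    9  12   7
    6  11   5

43

Best path: (0,0) → (1,0) → (2,0) → (3,0) → (3,1) → (3,2)
Cost: 10 + 2 + 9 + 6 + 11 + 5 = 43
For comparison, the top-then-right route costs 47.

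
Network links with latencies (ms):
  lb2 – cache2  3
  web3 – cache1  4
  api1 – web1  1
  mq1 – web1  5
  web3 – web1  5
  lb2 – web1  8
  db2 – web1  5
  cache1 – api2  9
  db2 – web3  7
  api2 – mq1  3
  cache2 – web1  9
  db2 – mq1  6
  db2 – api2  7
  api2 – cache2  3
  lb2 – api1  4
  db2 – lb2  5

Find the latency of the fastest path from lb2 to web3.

10

A few of the lb2→web3 routes:
lb2→db2→web1→web3: 5 + 5 + 5 = 15
lb2→web1→web3: 8 + 5 = 13
lb2→api1→web1→web3: 4 + 1 + 5 = 10
lb2→api1→web1→db2→web3: 4 + 1 + 5 + 7 = 17
lb2→db2→web3: 5 + 7 = 12
Shortest: 10 ms.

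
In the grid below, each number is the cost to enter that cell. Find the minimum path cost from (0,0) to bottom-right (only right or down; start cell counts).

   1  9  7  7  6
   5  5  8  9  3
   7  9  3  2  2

Take r0c0 → r1c0 → r1c1 → r1c2 → r2c2 → r2c3 → r2c4 for a total of 1 + 5 + 5 + 8 + 3 + 2 + 2 = 26.

26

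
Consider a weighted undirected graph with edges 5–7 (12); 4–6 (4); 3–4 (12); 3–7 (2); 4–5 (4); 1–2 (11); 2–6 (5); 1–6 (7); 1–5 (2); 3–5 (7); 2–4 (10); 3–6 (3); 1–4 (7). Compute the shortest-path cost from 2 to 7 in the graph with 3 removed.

25

Checking several routes:
2 → 1 → 5 → 7: 11 + 2 + 12 = 25
2 → 4 → 1 → 5 → 7: 10 + 7 + 2 + 12 = 31
2 → 6 → 4 → 5 → 7: 5 + 4 + 4 + 12 = 25
2 → 6 → 1 → 5 → 7: 5 + 7 + 2 + 12 = 26
2 → 6 → 4 → 1 → 5 → 7: 5 + 4 + 7 + 2 + 12 = 30
2 → 4 → 5 → 7: 10 + 4 + 12 = 26
The minimum is 25.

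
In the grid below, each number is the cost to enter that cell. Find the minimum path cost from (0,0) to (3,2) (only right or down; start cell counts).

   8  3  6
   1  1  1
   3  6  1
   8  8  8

Cheapest: [0,0] [1,0] [1,1] [1,2] [2,2] [3,2]
  8 + 1 + 1 + 1 + 1 + 8 = 20

20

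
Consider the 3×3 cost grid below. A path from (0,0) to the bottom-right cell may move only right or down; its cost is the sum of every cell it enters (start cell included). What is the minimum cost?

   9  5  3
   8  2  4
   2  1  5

One optimal route is [0,0] -> [0,1] -> [1,1] -> [2,1] -> [2,2].
Its cost is 9 + 5 + 2 + 1 + 5 = 22.

22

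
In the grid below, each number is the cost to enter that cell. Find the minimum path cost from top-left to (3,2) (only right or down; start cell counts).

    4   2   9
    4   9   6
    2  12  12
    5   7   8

30

Take r0c0 r1c0 r2c0 r3c0 r3c1 r3c2 for a total of 4 + 4 + 2 + 5 + 7 + 8 = 30.
For comparison, the top-then-right route costs 41.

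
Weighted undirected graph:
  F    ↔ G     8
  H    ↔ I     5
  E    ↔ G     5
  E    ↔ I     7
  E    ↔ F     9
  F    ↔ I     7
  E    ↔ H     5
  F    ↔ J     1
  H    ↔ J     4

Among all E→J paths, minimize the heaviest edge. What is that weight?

5

Comparing a few candidate routes:
E - I - F - J: max(7, 7, 1) = 7
E - H - J: max(5, 4) = 5
E - I - H - J: max(7, 5, 4) = 7
E - H - I - F - J: max(5, 5, 7, 1) = 7
Smallest bottleneck: 5.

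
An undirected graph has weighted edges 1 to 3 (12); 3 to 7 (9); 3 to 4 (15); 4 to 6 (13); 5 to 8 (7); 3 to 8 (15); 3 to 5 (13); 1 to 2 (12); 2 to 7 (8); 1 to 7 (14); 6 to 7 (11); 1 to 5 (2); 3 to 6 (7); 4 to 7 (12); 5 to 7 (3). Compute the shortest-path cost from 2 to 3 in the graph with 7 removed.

24

Paths from 2 to 3 avoiding 7:
2 - 1 - 3: 12 + 12 = 24
2 - 1 - 5 - 8 - 3: 12 + 2 + 7 + 15 = 36
2 - 1 - 5 - 3: 12 + 2 + 13 = 27
Shortest: 24.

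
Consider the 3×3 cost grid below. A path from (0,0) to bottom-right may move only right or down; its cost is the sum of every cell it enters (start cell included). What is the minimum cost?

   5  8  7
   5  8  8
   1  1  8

20

Cheapest: r0c0 r1c0 r2c0 r2c1 r2c2
  5 + 5 + 1 + 1 + 8 = 20
For comparison, the top-then-right route costs 36.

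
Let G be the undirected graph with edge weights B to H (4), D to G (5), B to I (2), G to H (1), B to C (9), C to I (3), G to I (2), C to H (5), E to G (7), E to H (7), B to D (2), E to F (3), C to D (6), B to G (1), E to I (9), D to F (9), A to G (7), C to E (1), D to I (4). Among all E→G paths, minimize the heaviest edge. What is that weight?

3

Checking several routes:
E - C - I - D - B - H - G: max(1, 3, 4, 2, 4, 1) = 4
E - C - I - G: max(1, 3, 2) = 3
E - C - I - B - H - G: max(1, 3, 2, 4, 1) = 4
E - C - I - D - B - G: max(1, 3, 4, 2, 1) = 4
E - C - I - B - G: max(1, 3, 2, 1) = 3
E - C - I - D - G: max(1, 3, 4, 5) = 5
Best route has worst link 3.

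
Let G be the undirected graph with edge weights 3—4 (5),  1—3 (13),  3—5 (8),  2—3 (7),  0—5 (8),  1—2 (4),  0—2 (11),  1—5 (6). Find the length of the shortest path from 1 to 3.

11

Checking several routes:
1 - 5 - 3: 6 + 8 = 14
1 - 2 - 3: 4 + 7 = 11
1 - 2 - 0 - 5 - 3: 4 + 11 + 8 + 8 = 31
1 - 3: 13
Shortest: 11.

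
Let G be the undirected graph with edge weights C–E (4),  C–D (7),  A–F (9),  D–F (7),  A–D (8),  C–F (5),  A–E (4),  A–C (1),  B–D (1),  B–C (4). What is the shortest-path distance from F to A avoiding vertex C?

9

Candidate routes:
F → A: 9
F → D → A: 7 + 8 = 15
Best route has total 9.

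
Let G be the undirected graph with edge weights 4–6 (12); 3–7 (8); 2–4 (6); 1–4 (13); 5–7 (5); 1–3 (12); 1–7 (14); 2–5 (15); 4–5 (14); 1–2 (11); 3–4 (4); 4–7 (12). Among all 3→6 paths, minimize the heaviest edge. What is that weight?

Some routes from 3 to 6:
3 - 4 - 6: max(4, 12) = 12
3 - 1 - 2 - 4 - 6: max(12, 11, 6, 12) = 12
3 - 1 - 4 - 6: max(12, 13, 12) = 13
3 - 7 - 4 - 6: max(8, 12, 12) = 12
Smallest bottleneck: 12.

12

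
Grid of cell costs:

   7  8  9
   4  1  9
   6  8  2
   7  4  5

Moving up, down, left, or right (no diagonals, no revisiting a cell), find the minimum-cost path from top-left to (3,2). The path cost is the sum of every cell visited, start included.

Best path: [0,0] -> [1,0] -> [1,1] -> [2,1] -> [2,2] -> [3,2]
Cost: 7 + 4 + 1 + 8 + 2 + 5 = 27

27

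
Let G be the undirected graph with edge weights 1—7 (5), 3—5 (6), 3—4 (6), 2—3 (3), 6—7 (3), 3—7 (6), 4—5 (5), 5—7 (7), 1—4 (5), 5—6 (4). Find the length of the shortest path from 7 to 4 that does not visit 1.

Comparing a few candidate routes:
7 - 3 - 5 - 4: 6 + 6 + 5 = 17
7 - 6 - 5 - 4: 3 + 4 + 5 = 12
7 - 5 - 4: 7 + 5 = 12
7 - 3 - 4: 6 + 6 = 12
Shortest: 12.

12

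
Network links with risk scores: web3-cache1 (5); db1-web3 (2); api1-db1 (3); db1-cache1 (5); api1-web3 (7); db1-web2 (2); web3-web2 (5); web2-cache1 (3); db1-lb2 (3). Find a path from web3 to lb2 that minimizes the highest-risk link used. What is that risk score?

Checking several routes:
web3 → cache1 → web2 → db1 → lb2: max(5, 3, 2, 3) = 5
web3 → db1 → lb2: max(2, 3) = 3
web3 → cache1 → db1 → lb2: max(5, 5, 3) = 5
Best route has worst link 3.

3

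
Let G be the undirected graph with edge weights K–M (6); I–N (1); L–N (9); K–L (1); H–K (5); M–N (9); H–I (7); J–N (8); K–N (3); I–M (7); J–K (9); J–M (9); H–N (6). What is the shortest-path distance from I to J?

Comparing a few candidate routes:
I - M - J: 7 + 9 = 16
I - N - M - J: 1 + 9 + 9 = 19
I - N - J: 1 + 8 = 9
I - N - K - J: 1 + 3 + 9 = 13
I - N - K - M - J: 1 + 3 + 6 + 9 = 19
Best route has total 9.

9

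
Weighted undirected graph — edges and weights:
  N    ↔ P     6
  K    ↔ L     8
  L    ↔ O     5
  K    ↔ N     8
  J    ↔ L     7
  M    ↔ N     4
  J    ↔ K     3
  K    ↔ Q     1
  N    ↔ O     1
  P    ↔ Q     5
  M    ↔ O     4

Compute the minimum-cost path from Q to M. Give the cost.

Comparing a few candidate routes:
Q -> K -> L -> O -> N -> M: 1 + 8 + 5 + 1 + 4 = 19
Q -> P -> N -> M: 5 + 6 + 4 = 15
Q -> K -> N -> M: 1 + 8 + 4 = 13
Q -> P -> N -> O -> M: 5 + 6 + 1 + 4 = 16
Q -> K -> L -> O -> M: 1 + 8 + 5 + 4 = 18
Q -> K -> N -> O -> M: 1 + 8 + 1 + 4 = 14
Shortest: 13.

13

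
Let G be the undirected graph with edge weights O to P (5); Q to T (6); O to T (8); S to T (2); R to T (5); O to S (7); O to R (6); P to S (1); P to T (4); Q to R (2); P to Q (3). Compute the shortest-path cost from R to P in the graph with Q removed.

Some routes from R to P avoiding Q:
R-T-P: 5 + 4 = 9
R-O-S-P: 6 + 7 + 1 = 14
R-O-P: 6 + 5 = 11
R-O-T-S-P: 6 + 8 + 2 + 1 = 17
R-T-S-P: 5 + 2 + 1 = 8
Shortest: 8.

8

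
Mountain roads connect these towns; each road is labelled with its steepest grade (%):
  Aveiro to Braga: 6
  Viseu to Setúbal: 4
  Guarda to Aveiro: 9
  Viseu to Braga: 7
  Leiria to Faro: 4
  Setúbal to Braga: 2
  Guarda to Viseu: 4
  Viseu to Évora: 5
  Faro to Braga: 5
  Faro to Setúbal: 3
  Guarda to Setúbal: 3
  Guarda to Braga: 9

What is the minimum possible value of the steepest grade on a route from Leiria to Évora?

5

Comparing a few candidate routes:
Leiria → Faro → Braga → Setúbal → Viseu → Évora: max(4, 5, 2, 4, 5) = 5
Leiria → Faro → Setúbal → Viseu → Évora: max(4, 3, 4, 5) = 5
Leiria → Faro → Setúbal → Guarda → Viseu → Évora: max(4, 3, 3, 4, 5) = 5
Best route has worst link 5%.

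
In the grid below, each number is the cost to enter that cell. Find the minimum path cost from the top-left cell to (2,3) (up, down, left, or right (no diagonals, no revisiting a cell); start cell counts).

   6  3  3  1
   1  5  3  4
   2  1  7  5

22

Best path: r0c0→r0c1→r0c2→r0c3→r1c3→r2c3
Cost: 6 + 3 + 3 + 1 + 4 + 5 = 22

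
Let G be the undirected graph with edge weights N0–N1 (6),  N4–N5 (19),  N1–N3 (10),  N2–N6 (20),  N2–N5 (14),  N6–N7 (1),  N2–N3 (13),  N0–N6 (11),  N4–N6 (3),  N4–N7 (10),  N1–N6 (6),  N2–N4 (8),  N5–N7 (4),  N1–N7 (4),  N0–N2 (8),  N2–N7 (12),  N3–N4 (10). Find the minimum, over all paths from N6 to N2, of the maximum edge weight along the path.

Comparing a few candidate routes:
N6-N7-N1-N3-N4-N2: max(1, 4, 10, 10, 8) = 10
N6-N7-N4-N3-N1-N0-N2: max(1, 10, 10, 10, 6, 8) = 10
N6-N1-N0-N2: max(6, 6, 8) = 8
N6-N7-N4-N2: max(1, 10, 8) = 10
N6-N4-N2: max(3, 8) = 8
N6-N7-N1-N0-N2: max(1, 4, 6, 8) = 8
Best route has worst link 8.

8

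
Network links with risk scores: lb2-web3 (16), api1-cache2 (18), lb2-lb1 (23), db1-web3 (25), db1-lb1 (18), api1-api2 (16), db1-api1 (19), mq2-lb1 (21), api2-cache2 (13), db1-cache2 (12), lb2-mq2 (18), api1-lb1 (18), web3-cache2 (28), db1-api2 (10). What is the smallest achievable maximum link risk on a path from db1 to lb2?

Some routes from db1 to lb2:
db1 - api2 - cache2 - api1 - lb1 - mq2 - lb2: max(10, 13, 18, 18, 21, 18) = 21
db1 - lb1 - mq2 - lb2: max(18, 21, 18) = 21
db1 - cache2 - api2 - api1 - lb1 - mq2 - lb2: max(12, 13, 16, 18, 21, 18) = 21
db1 - cache2 - api1 - lb1 - mq2 - lb2: max(12, 18, 18, 21, 18) = 21
db1 - api1 - lb1 - mq2 - lb2: max(19, 18, 21, 18) = 21
The minimum achievable maximum is 21.

21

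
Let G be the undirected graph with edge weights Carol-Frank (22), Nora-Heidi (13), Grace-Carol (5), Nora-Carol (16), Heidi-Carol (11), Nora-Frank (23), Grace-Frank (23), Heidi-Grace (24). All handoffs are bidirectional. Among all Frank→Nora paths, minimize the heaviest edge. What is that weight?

22

Checking several routes:
Frank-Grace-Carol-Heidi-Nora: max(23, 5, 11, 13) = 23
Frank-Carol-Heidi-Nora: max(22, 11, 13) = 22
Frank-Nora: max(23) = 23
Frank-Grace-Carol-Nora: max(23, 5, 16) = 23
Frank-Carol-Nora: max(22, 16) = 22
Best route has worst link 22.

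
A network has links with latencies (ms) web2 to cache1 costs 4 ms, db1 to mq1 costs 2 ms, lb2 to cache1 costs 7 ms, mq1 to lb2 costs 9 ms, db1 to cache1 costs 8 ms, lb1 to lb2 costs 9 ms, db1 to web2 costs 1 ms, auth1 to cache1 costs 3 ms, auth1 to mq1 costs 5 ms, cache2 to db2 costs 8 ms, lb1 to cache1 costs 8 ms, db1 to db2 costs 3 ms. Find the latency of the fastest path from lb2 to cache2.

22

Some routes from lb2 to cache2:
lb2 → mq1 → db1 → db2 → cache2: 9 + 2 + 3 + 8 = 22
lb2 → mq1 → auth1 → cache1 → web2 → db1 → db2 → cache2: 9 + 5 + 3 + 4 + 1 + 3 + 8 = 33
lb2 → cache1 → auth1 → mq1 → db1 → db2 → cache2: 7 + 3 + 5 + 2 + 3 + 8 = 28
lb2 → cache1 → db1 → db2 → cache2: 7 + 8 + 3 + 8 = 26
lb2 → cache1 → web2 → db1 → db2 → cache2: 7 + 4 + 1 + 3 + 8 = 23
The minimum is 22 ms.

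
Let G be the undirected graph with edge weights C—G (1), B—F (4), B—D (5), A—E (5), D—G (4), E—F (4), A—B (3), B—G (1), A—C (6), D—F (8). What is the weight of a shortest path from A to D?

8

Comparing a few candidate routes:
A → B → D: 3 + 5 = 8
A → C → G → D: 6 + 1 + 4 = 11
A → B → F → D: 3 + 4 + 8 = 15
A → B → G → D: 3 + 1 + 4 = 8
A → C → G → B → D: 6 + 1 + 1 + 5 = 13
Best route has total 8.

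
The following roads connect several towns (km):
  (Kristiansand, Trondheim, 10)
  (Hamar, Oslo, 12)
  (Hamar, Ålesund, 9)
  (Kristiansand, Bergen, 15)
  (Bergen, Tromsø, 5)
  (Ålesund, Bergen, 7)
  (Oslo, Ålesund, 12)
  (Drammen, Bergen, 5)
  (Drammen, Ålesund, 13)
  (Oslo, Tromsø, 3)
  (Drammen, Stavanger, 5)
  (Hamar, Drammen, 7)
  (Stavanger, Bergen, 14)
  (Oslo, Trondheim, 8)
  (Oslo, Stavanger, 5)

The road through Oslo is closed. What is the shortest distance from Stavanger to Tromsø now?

Candidate routes:
Stavanger → Bergen → Tromsø: 14 + 5 = 19
Stavanger → Drammen → Bergen → Tromsø: 5 + 5 + 5 = 15
Stavanger → Drammen → Hamar → Ålesund → Bergen → Tromsø: 5 + 7 + 9 + 7 + 5 = 33
Stavanger → Drammen → Ålesund → Bergen → Tromsø: 5 + 13 + 7 + 5 = 30
The minimum is 15 km.

15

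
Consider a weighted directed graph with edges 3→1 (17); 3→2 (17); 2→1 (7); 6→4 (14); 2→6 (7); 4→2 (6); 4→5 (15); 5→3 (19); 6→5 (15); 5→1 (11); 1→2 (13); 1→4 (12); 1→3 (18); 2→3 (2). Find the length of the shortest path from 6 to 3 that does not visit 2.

Paths from 6 to 3 avoiding 2:
6 -> 4 -> 5 -> 3: 14 + 15 + 19 = 48
6 -> 4 -> 5 -> 1 -> 3: 14 + 15 + 11 + 18 = 58
6 -> 5 -> 3: 15 + 19 = 34
6 -> 5 -> 1 -> 3: 15 + 11 + 18 = 44
Best route has total 34.

34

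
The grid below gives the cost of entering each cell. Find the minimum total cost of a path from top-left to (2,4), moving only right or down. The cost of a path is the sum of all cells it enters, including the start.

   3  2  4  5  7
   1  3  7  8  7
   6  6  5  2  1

Path r0c0→r1c0→r1c1→r2c1→r2c2→r2c3→r2c4: 3 + 1 + 3 + 6 + 5 + 2 + 1 = 21.
For comparison, the top-then-right route costs 29.

21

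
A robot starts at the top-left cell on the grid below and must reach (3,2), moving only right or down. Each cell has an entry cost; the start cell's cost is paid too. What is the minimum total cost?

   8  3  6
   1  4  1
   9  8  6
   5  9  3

23

Cheapest: (0,0) -> (1,0) -> (1,1) -> (1,2) -> (2,2) -> (3,2)
  8 + 1 + 4 + 1 + 6 + 3 = 23
For comparison, the top-then-right route costs 27.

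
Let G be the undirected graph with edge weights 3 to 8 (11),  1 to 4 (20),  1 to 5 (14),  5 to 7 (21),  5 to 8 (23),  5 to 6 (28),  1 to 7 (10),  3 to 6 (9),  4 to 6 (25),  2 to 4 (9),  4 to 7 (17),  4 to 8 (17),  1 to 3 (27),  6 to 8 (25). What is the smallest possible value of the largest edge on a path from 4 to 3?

Some routes from 4 to 3:
4-1-7-5-8-3: max(20, 10, 21, 23, 11) = 23
4-7-5-8-3: max(17, 21, 23, 11) = 23
4-8-3: max(17, 11) = 17
4-7-1-5-8-3: max(17, 10, 14, 23, 11) = 23
4-1-5-8-3: max(20, 14, 23, 11) = 23
The minimum achievable maximum is 17.

17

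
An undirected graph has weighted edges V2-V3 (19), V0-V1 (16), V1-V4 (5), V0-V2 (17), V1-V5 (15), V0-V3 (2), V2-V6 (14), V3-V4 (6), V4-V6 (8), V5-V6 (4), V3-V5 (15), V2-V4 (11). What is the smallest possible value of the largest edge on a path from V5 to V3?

8

Checking several routes:
V5 → V6 → V2 → V4 → V3: max(4, 14, 11, 6) = 14
V5 → V1 → V4 → V3: max(15, 5, 6) = 15
V5 → V3: max(15) = 15
V5 → V6 → V4 → V3: max(4, 8, 6) = 8
The minimum achievable maximum is 8.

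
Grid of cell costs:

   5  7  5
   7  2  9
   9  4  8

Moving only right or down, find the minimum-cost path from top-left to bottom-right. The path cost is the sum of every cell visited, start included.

One optimal route is r0c0→r0c1→r1c1→r2c1→r2c2.
Its cost is 5 + 7 + 2 + 4 + 8 = 26.
(Top row then right column would cost 34.)

26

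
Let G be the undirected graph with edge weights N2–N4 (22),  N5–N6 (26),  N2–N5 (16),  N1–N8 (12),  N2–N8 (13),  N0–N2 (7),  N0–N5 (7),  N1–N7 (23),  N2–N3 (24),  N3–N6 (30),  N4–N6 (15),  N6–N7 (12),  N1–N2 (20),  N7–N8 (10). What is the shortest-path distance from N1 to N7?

Comparing a few candidate routes:
N1 → N8 → N7: 12 + 10 = 22
N1 → N7: 23
N1 → N2 → N0 → N5 → N6 → N7: 20 + 7 + 7 + 26 + 12 = 72
N1 → N2 → N4 → N6 → N7: 20 + 22 + 15 + 12 = 69
N1 → N2 → N8 → N7: 20 + 13 + 10 = 43
Best route has total 22.

22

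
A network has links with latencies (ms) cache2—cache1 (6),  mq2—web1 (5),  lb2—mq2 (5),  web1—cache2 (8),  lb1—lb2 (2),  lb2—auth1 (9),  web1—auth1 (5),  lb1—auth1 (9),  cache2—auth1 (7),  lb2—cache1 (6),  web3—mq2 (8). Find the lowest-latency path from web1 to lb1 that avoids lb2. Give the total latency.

Candidate routes:
web1→cache2→auth1→lb1: 8 + 7 + 9 = 24
web1→auth1→lb1: 5 + 9 = 14
The minimum is 14 ms.

14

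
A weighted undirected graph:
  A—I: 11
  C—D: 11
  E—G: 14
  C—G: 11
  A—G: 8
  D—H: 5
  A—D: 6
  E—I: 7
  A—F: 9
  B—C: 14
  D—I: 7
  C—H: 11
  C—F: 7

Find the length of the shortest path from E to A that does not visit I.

22

Paths from E to A avoiding I:
E - G - A: 14 + 8 = 22
E - G - C - F - A: 14 + 11 + 7 + 9 = 41
E - G - C - D - A: 14 + 11 + 11 + 6 = 42
E - G - C - H - D - A: 14 + 11 + 11 + 5 + 6 = 47
Shortest: 22.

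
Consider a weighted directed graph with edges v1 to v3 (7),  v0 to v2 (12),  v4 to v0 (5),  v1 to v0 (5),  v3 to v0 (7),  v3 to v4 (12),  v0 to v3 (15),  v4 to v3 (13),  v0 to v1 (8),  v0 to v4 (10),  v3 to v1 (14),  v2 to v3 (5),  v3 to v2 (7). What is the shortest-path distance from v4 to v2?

Candidate routes:
v4 → v0 → v3 → v2: 5 + 15 + 7 = 27
v4 → v0 → v1 → v3 → v2: 5 + 8 + 7 + 7 = 27
v4 → v3 → v0 → v2: 13 + 7 + 12 = 32
v4 → v0 → v2: 5 + 12 = 17
v4 → v3 → v1 → v0 → v2: 13 + 14 + 5 + 12 = 44
v4 → v3 → v2: 13 + 7 = 20
Best route has total 17.

17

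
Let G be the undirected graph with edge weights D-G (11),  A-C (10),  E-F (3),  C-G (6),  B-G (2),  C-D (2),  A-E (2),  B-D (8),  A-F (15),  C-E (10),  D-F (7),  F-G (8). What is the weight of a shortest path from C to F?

9

A few of the C→F routes:
C -> G -> F: 6 + 8 = 14
C -> E -> F: 10 + 3 = 13
C -> D -> B -> G -> F: 2 + 8 + 2 + 8 = 20
C -> D -> F: 2 + 7 = 9
C -> A -> E -> F: 10 + 2 + 3 = 15
Shortest: 9.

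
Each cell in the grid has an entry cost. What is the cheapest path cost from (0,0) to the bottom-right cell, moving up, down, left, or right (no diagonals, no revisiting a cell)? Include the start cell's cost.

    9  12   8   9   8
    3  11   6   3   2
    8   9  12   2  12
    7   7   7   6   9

49

Take [0,0] [1,0] [1,1] [1,2] [1,3] [2,3] [3,3] [3,4] for a total of 9 + 3 + 11 + 6 + 3 + 2 + 6 + 9 = 49.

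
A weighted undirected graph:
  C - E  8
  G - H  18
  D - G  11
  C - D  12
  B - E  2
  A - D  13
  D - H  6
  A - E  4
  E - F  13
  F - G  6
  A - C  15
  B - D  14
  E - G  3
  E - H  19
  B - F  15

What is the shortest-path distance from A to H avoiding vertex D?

A few of the A→H routes:
A→E→B→F→G→H: 4 + 2 + 15 + 6 + 18 = 45
A→C→E→H: 15 + 8 + 19 = 42
A→C→E→G→H: 15 + 8 + 3 + 18 = 44
A→E→F→G→H: 4 + 13 + 6 + 18 = 41
A→E→H: 4 + 19 = 23
A→E→G→H: 4 + 3 + 18 = 25
The minimum is 23.

23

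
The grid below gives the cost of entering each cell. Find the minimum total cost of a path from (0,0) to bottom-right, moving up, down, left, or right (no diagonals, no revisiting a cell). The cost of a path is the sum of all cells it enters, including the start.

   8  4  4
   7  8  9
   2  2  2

21

Cheapest: r0c0 r1c0 r2c0 r2c1 r2c2
  8 + 7 + 2 + 2 + 2 = 21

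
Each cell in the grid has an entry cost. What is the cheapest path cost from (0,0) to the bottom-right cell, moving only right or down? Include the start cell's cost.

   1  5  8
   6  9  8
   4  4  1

Cheapest: (0,0)→(1,0)→(2,0)→(2,1)→(2,2)
  1 + 6 + 4 + 4 + 1 = 16
(Top row then right column would cost 23.)

16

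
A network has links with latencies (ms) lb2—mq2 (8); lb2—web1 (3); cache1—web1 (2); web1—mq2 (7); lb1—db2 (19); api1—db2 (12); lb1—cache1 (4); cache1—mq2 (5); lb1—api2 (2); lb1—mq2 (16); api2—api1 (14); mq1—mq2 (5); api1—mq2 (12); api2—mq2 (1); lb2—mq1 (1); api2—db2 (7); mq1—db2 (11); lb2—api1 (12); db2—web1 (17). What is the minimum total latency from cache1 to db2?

Comparing a few candidate routes:
cache1-web1-lb2-mq1-db2: 2 + 3 + 1 + 11 = 17
cache1-lb1-api2-db2: 4 + 2 + 7 = 13
cache1-mq2-api2-db2: 5 + 1 + 7 = 13
cache1-web1-mq2-api2-db2: 2 + 7 + 1 + 7 = 17
cache1-web1-lb2-mq1-mq2-api2-db2: 2 + 3 + 1 + 5 + 1 + 7 = 19
cache1-web1-db2: 2 + 17 = 19
Best route has total 13 ms.

13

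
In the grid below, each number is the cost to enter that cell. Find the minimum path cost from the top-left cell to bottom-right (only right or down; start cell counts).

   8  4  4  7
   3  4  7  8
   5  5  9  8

37

Best path: r0c0 → r1c0 → r1c1 → r2c1 → r2c2 → r2c3
Cost: 8 + 3 + 4 + 5 + 9 + 8 = 37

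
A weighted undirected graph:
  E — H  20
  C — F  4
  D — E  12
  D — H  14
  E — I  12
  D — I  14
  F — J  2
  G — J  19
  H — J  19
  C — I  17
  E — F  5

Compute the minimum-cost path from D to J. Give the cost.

19

Checking several routes:
D - H - J: 14 + 19 = 33
D - I - E - F - J: 14 + 12 + 5 + 2 = 33
D - E - F - J: 12 + 5 + 2 = 19
Best route has total 19.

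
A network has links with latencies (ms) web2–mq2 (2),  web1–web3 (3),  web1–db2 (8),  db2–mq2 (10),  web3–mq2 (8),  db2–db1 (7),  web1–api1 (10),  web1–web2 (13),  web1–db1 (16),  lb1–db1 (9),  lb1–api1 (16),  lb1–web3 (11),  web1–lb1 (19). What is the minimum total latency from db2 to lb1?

A few of the db2→lb1 routes:
db2→web1→db1→lb1: 8 + 16 + 9 = 33
db2→web1→api1→lb1: 8 + 10 + 16 = 34
db2→mq2→web3→lb1: 10 + 8 + 11 = 29
db2→db1→lb1: 7 + 9 = 16
db2→web1→lb1: 8 + 19 = 27
db2→web1→web3→lb1: 8 + 3 + 11 = 22
Best route has total 16 ms.

16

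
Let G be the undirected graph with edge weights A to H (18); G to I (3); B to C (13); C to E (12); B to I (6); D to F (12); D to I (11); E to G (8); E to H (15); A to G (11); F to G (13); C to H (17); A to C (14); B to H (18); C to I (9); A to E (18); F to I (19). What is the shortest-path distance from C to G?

12

Checking several routes:
C→B→I→G: 13 + 6 + 3 = 22
C→I→G: 9 + 3 = 12
C→E→G: 12 + 8 = 20
Shortest: 12.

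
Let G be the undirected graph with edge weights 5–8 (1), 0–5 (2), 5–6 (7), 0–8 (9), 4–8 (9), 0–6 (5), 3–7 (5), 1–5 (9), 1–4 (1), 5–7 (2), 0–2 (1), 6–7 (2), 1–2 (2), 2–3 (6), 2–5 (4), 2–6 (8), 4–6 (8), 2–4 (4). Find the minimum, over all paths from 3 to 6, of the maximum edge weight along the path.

5

Checking several routes:
3→7→6: max(5, 2) = 5
3→7→5→2→0→6: max(5, 2, 4, 1, 5) = 5
3→7→5→0→6: max(5, 2, 2, 5) = 5
3→2→5→7→6: max(6, 4, 2, 2) = 6
Smallest bottleneck: 5.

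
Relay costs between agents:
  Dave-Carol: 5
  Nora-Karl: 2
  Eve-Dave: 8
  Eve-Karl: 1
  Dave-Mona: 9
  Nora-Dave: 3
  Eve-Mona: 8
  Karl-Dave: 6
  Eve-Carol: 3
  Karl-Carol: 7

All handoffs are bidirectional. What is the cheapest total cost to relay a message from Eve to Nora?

3

Comparing a few candidate routes:
Eve - Karl - Dave - Nora: 1 + 6 + 3 = 10
Eve - Karl - Nora: 1 + 2 = 3
Eve - Carol - Dave - Nora: 3 + 5 + 3 = 11
Shortest: 3.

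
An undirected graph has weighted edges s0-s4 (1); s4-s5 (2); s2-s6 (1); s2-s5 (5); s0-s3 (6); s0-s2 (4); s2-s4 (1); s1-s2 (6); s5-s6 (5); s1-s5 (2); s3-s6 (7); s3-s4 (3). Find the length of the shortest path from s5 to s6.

Checking several routes:
s5 -> s4 -> s2 -> s6: 2 + 1 + 1 = 4
s5 -> s2 -> s6: 5 + 1 = 6
s5 -> s6: 5
s5 -> s4 -> s0 -> s2 -> s6: 2 + 1 + 4 + 1 = 8
Best route has total 4.

4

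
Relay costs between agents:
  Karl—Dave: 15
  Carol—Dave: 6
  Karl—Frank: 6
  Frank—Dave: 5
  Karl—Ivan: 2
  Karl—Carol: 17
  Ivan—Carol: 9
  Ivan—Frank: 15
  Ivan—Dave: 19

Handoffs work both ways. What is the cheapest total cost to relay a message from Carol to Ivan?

9

Some routes from Carol to Ivan:
Carol → Dave → Frank → Ivan: 6 + 5 + 15 = 26
Carol → Dave → Frank → Karl → Ivan: 6 + 5 + 6 + 2 = 19
Carol → Dave → Karl → Ivan: 6 + 15 + 2 = 23
Carol → Karl → Ivan: 17 + 2 = 19
Carol → Dave → Ivan: 6 + 19 = 25
Carol → Ivan: 9
Best route has total 9.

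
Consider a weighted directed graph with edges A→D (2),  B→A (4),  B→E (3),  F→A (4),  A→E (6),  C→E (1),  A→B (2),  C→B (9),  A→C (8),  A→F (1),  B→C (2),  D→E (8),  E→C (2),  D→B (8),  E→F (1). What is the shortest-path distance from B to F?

Comparing a few candidate routes:
B - C - E - F: 2 + 1 + 1 = 4
B - A - E - F: 4 + 6 + 1 = 11
B - A - F: 4 + 1 = 5
B - E - F: 3 + 1 = 4
The minimum is 4.

4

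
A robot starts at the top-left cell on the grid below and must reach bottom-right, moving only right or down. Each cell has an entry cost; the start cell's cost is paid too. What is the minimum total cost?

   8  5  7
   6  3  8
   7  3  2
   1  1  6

26

Best path: [0,0] [0,1] [1,1] [2,1] [3,1] [3,2]
Cost: 8 + 5 + 3 + 3 + 1 + 6 = 26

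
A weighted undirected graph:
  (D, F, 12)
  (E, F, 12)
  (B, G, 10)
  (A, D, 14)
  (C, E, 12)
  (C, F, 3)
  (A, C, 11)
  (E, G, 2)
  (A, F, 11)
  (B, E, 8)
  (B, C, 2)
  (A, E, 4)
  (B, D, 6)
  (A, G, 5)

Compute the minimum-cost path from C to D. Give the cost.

8

Checking several routes:
C→B→D: 2 + 6 = 8
C→E→B→D: 12 + 8 + 6 = 26
C→A→D: 11 + 14 = 25
C→F→A→D: 3 + 11 + 14 = 28
C→B→E→A→D: 2 + 8 + 4 + 14 = 28
C→F→D: 3 + 12 = 15
Shortest: 8.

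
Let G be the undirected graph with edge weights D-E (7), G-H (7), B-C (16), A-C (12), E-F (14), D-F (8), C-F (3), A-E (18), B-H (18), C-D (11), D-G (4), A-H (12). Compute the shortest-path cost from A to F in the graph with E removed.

15

Some routes from A to F avoiding E:
A -> H -> G -> D -> F: 12 + 7 + 4 + 8 = 31
A -> C -> D -> F: 12 + 11 + 8 = 31
A -> H -> G -> D -> C -> F: 12 + 7 + 4 + 11 + 3 = 37
A -> C -> F: 12 + 3 = 15
A -> H -> B -> C -> F: 12 + 18 + 16 + 3 = 49
A -> H -> B -> C -> D -> F: 12 + 18 + 16 + 11 + 8 = 65
Shortest: 15.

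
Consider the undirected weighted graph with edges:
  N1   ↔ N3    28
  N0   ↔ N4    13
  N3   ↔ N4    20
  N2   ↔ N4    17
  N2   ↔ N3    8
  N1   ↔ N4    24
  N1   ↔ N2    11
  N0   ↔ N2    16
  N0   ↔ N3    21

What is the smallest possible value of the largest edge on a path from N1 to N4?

16

A few of the N1→N4 routes:
N1→N2→N4: max(11, 17) = 17
N1→N2→N0→N4: max(11, 16, 13) = 16
N1→N2→N3→N4: max(11, 8, 20) = 20
N1→N2→N3→N0→N4: max(11, 8, 21, 13) = 21
N1→N2→N0→N3→N4: max(11, 16, 21, 20) = 21
Best route has worst link 16.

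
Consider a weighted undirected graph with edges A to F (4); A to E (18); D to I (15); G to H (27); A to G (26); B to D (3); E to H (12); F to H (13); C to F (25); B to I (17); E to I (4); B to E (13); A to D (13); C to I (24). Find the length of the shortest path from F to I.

Some routes from F to I:
F-A-E-I: 4 + 18 + 4 = 26
F-H-E-I: 13 + 12 + 4 = 29
F-A-D-I: 4 + 13 + 15 = 32
Shortest: 26.

26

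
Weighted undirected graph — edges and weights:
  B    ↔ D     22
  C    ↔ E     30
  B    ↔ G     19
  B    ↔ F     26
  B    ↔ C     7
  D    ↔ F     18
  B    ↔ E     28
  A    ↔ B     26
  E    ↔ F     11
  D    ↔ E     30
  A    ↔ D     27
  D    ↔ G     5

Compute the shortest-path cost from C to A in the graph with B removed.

86

Candidate routes:
C -> E -> F -> D -> A: 30 + 11 + 18 + 27 = 86
C -> E -> D -> A: 30 + 30 + 27 = 87
Shortest: 86.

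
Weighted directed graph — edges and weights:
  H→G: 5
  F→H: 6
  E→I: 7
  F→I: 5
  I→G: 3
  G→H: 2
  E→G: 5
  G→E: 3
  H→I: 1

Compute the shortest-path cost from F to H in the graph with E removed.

Routes from F to H avoiding E:
F→I→G→H: 5 + 3 + 2 = 10
F→H: 6
Best route has total 6.

6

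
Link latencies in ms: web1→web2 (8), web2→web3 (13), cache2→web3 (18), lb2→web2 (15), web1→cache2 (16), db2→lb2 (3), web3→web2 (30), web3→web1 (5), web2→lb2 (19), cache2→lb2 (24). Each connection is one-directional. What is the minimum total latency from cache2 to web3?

Candidate routes:
cache2→lb2→web2→web3: 24 + 15 + 13 = 52
cache2→web3: 18
Best route has total 18 ms.

18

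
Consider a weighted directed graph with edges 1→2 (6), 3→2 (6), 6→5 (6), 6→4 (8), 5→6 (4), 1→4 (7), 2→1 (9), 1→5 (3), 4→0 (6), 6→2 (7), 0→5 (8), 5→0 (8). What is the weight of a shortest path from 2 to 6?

Routes from 2 to 6:
2-1-4-0-5-6: 9 + 7 + 6 + 8 + 4 = 34
2-1-5-6: 9 + 3 + 4 = 16
The minimum is 16.

16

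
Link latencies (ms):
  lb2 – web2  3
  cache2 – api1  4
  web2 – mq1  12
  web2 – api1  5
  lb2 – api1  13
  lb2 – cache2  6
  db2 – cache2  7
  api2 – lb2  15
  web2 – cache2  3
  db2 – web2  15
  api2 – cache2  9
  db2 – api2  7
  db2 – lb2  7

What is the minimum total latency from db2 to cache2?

Some routes from db2 to cache2:
db2→lb2→cache2: 7 + 6 = 13
db2→web2→cache2: 15 + 3 = 18
db2→api2→cache2: 7 + 9 = 16
db2→lb2→web2→cache2: 7 + 3 + 3 = 13
db2→cache2: 7
Best route has total 7 ms.

7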